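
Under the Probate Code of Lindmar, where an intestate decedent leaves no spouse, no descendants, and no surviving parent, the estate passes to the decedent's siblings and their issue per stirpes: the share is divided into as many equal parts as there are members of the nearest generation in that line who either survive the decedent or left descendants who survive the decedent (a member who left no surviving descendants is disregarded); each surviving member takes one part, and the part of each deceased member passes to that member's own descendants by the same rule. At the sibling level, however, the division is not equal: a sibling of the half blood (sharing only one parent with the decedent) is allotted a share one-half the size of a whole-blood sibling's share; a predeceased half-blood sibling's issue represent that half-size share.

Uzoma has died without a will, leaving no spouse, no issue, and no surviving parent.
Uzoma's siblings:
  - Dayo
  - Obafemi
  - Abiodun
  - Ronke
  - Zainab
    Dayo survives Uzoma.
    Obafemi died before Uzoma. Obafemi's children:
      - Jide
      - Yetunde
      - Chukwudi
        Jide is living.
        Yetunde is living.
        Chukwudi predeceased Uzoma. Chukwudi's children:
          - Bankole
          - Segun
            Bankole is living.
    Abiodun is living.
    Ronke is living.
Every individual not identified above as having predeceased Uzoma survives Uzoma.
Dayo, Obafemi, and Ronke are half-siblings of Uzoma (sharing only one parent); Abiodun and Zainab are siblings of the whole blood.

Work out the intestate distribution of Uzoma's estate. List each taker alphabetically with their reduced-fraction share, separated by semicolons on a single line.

Abiodun 2/7; Bankole 1/42; Dayo 1/7; Jide 1/21; Ronke 1/7; Segun 1/42; Yetunde 1/21; Zainab 2/7

No spouse, descendants, or parent survives, so the estate passes to Uzoma's siblings per stirpes.
Half-blood siblings count for one-half the weight of whole-blood siblings at the initial division.
Dividing 1 in proportion to weights (total weight 7/2): Dayo (weight 1/2) → 1/7; Obafemi (weight 1/2) → 1/7; Abiodun (weight 1) → 2/7; Ronke (weight 1/2) → 1/7; Zainab (weight 1) → 2/7.
Dayo is living and takes 1/7.
Obafemi predeceased; the 1/7 allotted to Obafemi's branch passes to Obafemi's issue by representation.
The 1/7 is divided into 3 equal shares of 1/21 among Jide, Yetunde, Chukwudi.
Jide is living and takes 1/21.
Yetunde is living and takes 1/21.
Chukwudi predeceased; the 1/21 allotted to Chukwudi's branch passes to Chukwudi's issue by representation.
The 1/21 is divided into 2 equal shares of 1/42 among Bankole, Segun.
Bankole is living and takes 1/42.
Segun is living and takes 1/42.
Abiodun is living and takes 2/7.
Ronke is living and takes 1/7.
Zainab is living and takes 2/7.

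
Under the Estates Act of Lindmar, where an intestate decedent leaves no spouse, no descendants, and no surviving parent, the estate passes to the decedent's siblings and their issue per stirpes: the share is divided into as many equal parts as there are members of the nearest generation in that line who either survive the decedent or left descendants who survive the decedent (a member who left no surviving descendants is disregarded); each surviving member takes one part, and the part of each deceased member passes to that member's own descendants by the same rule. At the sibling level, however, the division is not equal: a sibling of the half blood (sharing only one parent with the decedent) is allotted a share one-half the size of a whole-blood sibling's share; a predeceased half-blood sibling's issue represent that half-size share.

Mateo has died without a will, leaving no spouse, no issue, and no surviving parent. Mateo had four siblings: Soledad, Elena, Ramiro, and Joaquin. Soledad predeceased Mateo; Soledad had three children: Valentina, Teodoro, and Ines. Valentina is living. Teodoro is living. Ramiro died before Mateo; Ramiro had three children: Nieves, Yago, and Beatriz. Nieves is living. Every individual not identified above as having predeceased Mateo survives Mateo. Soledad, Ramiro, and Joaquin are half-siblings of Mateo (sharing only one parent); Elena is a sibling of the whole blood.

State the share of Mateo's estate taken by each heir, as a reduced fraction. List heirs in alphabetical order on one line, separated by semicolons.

No spouse, descendants, or parent survives, so the estate passes to Mateo's siblings per stirpes.
Half-blood siblings count for one-half the weight of whole-blood siblings at the initial division.
Dividing 1 in proportion to weights (total weight 5/2): Soledad (weight 1/2) → 1/5; Elena (weight 1) → 2/5; Ramiro (weight 1/2) → 1/5; Joaquin (weight 1/2) → 1/5.
Soledad predeceased; the 1/5 allotted to Soledad's branch passes to Soledad's issue by representation.
The 1/5 is divided into 3 equal shares of 1/15 among Valentina, Teodoro, Ines.
Valentina is living and takes 1/15.
Teodoro is living and takes 1/15.
Ines is living and takes 1/15.
Elena is living and takes 2/5.
Ramiro predeceased; the 1/5 allotted to Ramiro's branch passes to Ramiro's issue by representation.
The 1/5 is divided into 3 equal shares of 1/15 among Nieves, Yago, Beatriz.
Nieves is living and takes 1/15.
Yago is living and takes 1/15.
Beatriz is living and takes 1/15.
Joaquin is living and takes 1/5.

Beatriz 1/15; Elena 2/5; Ines 1/15; Joaquin 1/5; Nieves 1/15; Teodoro 1/15; Valentina 1/15; Yago 1/15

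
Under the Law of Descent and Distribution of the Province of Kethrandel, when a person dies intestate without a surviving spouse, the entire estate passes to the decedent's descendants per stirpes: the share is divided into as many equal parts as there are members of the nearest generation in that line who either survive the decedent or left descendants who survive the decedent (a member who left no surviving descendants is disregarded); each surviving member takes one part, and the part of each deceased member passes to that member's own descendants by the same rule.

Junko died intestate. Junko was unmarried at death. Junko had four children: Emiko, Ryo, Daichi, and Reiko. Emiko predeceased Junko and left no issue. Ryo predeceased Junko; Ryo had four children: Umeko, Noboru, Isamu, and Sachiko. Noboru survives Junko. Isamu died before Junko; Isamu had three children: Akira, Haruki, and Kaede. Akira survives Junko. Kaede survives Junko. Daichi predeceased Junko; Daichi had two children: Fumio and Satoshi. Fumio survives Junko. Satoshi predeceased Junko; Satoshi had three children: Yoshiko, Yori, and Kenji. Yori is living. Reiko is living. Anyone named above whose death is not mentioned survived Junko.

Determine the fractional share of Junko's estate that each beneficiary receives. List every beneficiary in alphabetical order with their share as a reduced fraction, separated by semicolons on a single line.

Akira 1/36; Fumio 1/6; Haruki 1/36; Kaede 1/36; Kenji 1/18; Noboru 1/12; Reiko 1/3; Sachiko 1/12; Umeko 1/12; Yori 1/18; Yoshiko 1/18

There is no surviving spouse, so the entire estate passes to Junko's descendants per stirpes.
Emiko left no surviving issue, so that branch lapses and is disregarded.
The estate is divided into 3 equal shares of 1/3 among Ryo, Daichi, Reiko.
Ryo predeceased; the 1/3 allotted to Ryo's branch passes to Ryo's issue by representation.
The 1/3 is divided into 4 equal shares of 1/12 among Umeko, Noboru, Isamu, Sachiko.
Umeko is living and takes 1/12.
Noboru is living and takes 1/12.
Isamu predeceased; the 1/12 allotted to Isamu's branch passes to Isamu's issue by representation.
The 1/12 is divided into 3 equal shares of 1/36 among Akira, Haruki, Kaede.
Akira is living and takes 1/36.
Haruki is living and takes 1/36.
Kaede is living and takes 1/36.
Sachiko is living and takes 1/12.
Daichi predeceased; the 1/3 allotted to Daichi's branch passes to Daichi's issue by representation.
The 1/3 is divided into 2 equal shares of 1/6 among Fumio, Satoshi.
Fumio is living and takes 1/6.
Satoshi predeceased; the 1/6 allotted to Satoshi's branch passes to Satoshi's issue by representation.
The 1/6 is divided into 3 equal shares of 1/18 among Yoshiko, Yori, Kenji.
Yoshiko is living and takes 1/18.
Yori is living and takes 1/18.
Kenji is living and takes 1/18.
Reiko is living and takes 1/3.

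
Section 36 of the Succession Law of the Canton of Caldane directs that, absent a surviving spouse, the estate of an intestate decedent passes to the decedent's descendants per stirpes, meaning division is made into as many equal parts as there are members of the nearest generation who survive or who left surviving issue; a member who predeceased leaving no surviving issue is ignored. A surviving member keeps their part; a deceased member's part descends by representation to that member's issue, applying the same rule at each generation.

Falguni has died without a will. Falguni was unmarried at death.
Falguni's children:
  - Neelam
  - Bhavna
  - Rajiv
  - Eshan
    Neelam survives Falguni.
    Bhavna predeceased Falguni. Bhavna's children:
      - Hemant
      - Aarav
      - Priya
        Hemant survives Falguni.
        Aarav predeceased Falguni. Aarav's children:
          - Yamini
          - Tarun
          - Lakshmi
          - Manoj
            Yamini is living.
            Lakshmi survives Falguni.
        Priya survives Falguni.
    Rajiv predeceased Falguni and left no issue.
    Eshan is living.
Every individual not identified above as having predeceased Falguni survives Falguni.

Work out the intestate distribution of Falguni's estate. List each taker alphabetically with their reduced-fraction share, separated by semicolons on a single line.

There is no surviving spouse, so the entire estate passes to Falguni's descendants per stirpes.
Rajiv left no surviving issue, so that branch lapses and is disregarded.
The estate is divided into 3 equal shares of 1/3 among Neelam, Bhavna, Eshan.
Neelam is living and takes 1/3.
Bhavna predeceased; the 1/3 allotted to Bhavna's branch passes to Bhavna's issue by representation.
The 1/3 is divided into 3 equal shares of 1/9 among Hemant, Aarav, Priya.
Hemant is living and takes 1/9.
Aarav predeceased; the 1/9 allotted to Aarav's branch passes to Aarav's issue by representation.
The 1/9 is divided into 4 equal shares of 1/36 among Yamini, Tarun, Lakshmi, Manoj.
Yamini is living and takes 1/36.
Tarun is living and takes 1/36.
Lakshmi is living and takes 1/36.
Manoj is living and takes 1/36.
Priya is living and takes 1/9.
Eshan is living and takes 1/3.

Eshan 1/3; Hemant 1/9; Lakshmi 1/36; Manoj 1/36; Neelam 1/3; Priya 1/9; Tarun 1/36; Yamini 1/36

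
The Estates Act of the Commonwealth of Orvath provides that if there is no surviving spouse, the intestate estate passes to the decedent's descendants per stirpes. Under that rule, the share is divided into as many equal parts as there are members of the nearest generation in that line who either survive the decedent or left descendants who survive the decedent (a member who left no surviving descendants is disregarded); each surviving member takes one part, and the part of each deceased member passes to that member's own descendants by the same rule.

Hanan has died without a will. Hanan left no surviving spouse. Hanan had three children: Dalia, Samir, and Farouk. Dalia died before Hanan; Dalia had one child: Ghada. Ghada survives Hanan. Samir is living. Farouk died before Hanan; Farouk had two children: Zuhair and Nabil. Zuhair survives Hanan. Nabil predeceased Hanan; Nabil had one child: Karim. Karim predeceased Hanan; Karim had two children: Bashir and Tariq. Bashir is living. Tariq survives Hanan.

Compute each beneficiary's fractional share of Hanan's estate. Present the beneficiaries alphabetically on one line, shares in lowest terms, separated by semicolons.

There is no surviving spouse, so the entire estate passes to Hanan's descendants per stirpes.
The estate is divided into 3 equal shares of 1/3 among Dalia, Samir, Farouk.
Dalia predeceased; the 1/3 allotted to Dalia's branch passes to Dalia's issue by representation.
Ghada is the sole taker at this level and receives the full 1/3.
Samir is living and takes 1/3.
Farouk predeceased; the 1/3 allotted to Farouk's branch passes to Farouk's issue by representation.
The 1/3 is divided into 2 equal shares of 1/6 among Zuhair, Nabil.
Zuhair is living and takes 1/6.
Nabil predeceased; the 1/6 allotted to Nabil's branch passes to Nabil's issue by representation.
Karim's line is the sole branch at this level, so the full 1/6 passes to Karim's issue by representation.
The 1/6 is divided into 2 equal shares of 1/12 among Bashir, Tariq.
Bashir is living and takes 1/12.
Tariq is living and takes 1/12.

Bashir 1/12; Ghada 1/3; Samir 1/3; Tariq 1/12; Zuhair 1/6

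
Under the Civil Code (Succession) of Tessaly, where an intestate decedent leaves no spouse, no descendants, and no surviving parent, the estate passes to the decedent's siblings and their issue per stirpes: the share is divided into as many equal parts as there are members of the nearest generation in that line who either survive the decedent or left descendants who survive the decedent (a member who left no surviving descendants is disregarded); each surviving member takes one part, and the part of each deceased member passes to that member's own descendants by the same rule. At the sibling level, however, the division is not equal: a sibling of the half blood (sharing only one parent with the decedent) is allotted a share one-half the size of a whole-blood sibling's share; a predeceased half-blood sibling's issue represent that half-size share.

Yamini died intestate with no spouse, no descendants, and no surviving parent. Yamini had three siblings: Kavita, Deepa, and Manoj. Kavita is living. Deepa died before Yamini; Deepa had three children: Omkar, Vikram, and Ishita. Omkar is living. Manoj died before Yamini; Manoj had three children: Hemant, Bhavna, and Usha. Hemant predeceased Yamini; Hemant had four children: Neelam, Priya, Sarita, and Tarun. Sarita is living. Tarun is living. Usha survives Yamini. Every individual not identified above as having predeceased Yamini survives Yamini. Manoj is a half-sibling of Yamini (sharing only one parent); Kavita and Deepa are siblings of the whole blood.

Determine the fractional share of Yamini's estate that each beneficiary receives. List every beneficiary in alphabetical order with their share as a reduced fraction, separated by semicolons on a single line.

Bhavna 1/15; Ishita 2/15; Kavita 2/5; Neelam 1/60; Omkar 2/15; Priya 1/60; Sarita 1/60; Tarun 1/60; Usha 1/15; Vikram 2/15

No spouse, descendants, or parent survives, so the estate passes to Yamini's siblings per stirpes.
Half-blood siblings count for one-half the weight of whole-blood siblings at the initial division.
Dividing 1 in proportion to weights (total weight 5/2): Kavita (weight 1) → 2/5; Deepa (weight 1) → 2/5; Manoj (weight 1/2) → 1/5.
Kavita is living and takes 2/5.
Deepa predeceased; the 2/5 allotted to Deepa's branch passes to Deepa's issue by representation.
The 2/5 is divided into 3 equal shares of 2/15 among Omkar, Vikram, Ishita.
Omkar is living and takes 2/15.
Vikram is living and takes 2/15.
Ishita is living and takes 2/15.
Manoj predeceased; the 1/5 allotted to Manoj's branch passes to Manoj's issue by representation.
The 1/5 is divided into 3 equal shares of 1/15 among Hemant, Bhavna, Usha.
Hemant predeceased; the 1/15 allotted to Hemant's branch passes to Hemant's issue by representation.
The 1/15 is divided into 4 equal shares of 1/60 among Neelam, Priya, Sarita, Tarun.
Neelam is living and takes 1/60.
Priya is living and takes 1/60.
Sarita is living and takes 1/60.
Tarun is living and takes 1/60.
Bhavna is living and takes 1/15.
Usha is living and takes 1/15.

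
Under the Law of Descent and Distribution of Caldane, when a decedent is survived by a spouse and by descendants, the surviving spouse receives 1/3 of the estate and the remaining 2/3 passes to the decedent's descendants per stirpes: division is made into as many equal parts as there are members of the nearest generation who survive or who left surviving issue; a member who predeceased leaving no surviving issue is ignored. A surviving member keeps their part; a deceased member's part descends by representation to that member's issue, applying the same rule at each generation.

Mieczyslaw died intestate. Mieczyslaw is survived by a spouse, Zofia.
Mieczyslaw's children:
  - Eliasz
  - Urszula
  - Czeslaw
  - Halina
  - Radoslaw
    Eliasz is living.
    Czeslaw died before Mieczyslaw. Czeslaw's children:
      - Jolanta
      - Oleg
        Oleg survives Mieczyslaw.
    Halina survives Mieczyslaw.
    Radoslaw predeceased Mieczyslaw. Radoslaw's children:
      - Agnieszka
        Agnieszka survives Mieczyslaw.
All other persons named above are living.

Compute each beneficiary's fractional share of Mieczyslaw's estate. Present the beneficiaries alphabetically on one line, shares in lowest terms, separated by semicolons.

Zofia, as surviving spouse, takes 1/3.
The remaining 2/3 passes to Mieczyslaw's descendants per stirpes.
The 2/3 is divided into 5 equal shares of 2/15 among Eliasz, Urszula, Czeslaw, Halina, Radoslaw.
Eliasz is living and takes 2/15.
Urszula is living and takes 2/15.
Czeslaw predeceased; the 2/15 allotted to Czeslaw's branch passes to Czeslaw's issue by representation.
The 2/15 is divided into 2 equal shares of 1/15 among Jolanta, Oleg.
Jolanta is living and takes 1/15.
Oleg is living and takes 1/15.
Halina is living and takes 2/15.
Radoslaw predeceased; the 2/15 allotted to Radoslaw's branch passes to Radoslaw's issue by representation.
Agnieszka is the sole taker at this level and receives the full 2/15.

Agnieszka 2/15; Eliasz 2/15; Halina 2/15; Jolanta 1/15; Oleg 1/15; Urszula 2/15; Zofia 1/3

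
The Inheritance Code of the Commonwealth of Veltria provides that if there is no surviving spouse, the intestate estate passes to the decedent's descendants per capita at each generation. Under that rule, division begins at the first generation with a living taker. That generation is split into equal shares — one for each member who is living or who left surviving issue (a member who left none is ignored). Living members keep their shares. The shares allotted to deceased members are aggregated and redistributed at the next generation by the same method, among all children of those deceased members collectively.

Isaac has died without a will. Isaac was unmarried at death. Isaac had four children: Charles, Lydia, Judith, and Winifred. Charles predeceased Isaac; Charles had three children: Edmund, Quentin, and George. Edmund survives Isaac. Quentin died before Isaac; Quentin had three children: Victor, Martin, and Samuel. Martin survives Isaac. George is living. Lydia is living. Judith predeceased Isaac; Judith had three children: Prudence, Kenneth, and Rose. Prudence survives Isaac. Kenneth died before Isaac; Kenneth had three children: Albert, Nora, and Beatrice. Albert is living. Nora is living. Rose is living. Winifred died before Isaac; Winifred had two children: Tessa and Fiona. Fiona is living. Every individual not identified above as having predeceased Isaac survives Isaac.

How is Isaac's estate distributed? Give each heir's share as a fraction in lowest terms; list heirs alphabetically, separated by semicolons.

Albert 1/32; Beatrice 1/32; Edmund 3/32; Fiona 3/32; George 3/32; Lydia 1/4; Martin 1/32; Nora 1/32; Prudence 3/32; Rose 3/32; Samuel 1/32; Tessa 3/32; Victor 1/32

There is no surviving spouse, so the entire estate passes to Isaac's descendants per capita at each generation.
At generation 1 (Charles, Lydia, Judith, Winifred) there are 4 shares of (1)/4 = 1/4 each.
Living: Lydia — each takes 1/4.
Deceased: Charles, Judith, and Winifred. Their combined 3/4 is pooled and carried to generation 2.
At generation 2 (Edmund, Quentin, George, Prudence, Kenneth, Rose, Tessa, Fiona) there are 8 shares of (3/4)/8 = 3/32 each.
Living: Edmund, George, Prudence, Rose, Tessa, and Fiona — each takes 3/32.
Deceased: Quentin and Kenneth. Their combined 3/16 is pooled and carried to generation 3.
At generation 3 (Victor, Martin, Samuel, Albert, Nora, Beatrice) there are 6 shares of (3/16)/6 = 1/32 each.
Living: Victor, Martin, Samuel, Albert, Nora, and Beatrice — each takes 1/32.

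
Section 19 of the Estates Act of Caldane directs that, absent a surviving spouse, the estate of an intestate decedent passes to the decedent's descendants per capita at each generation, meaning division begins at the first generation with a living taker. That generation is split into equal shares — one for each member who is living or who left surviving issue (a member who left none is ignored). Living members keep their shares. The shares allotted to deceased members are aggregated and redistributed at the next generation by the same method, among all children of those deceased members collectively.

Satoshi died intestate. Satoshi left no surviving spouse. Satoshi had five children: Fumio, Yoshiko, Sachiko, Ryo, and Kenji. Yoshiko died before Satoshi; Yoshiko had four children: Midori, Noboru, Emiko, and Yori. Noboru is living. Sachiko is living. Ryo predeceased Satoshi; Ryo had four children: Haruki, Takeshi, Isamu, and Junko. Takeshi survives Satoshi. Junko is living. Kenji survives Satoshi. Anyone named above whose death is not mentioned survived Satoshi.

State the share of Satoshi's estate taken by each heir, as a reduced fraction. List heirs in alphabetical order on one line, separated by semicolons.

There is no surviving spouse, so the entire estate passes to Satoshi's descendants per capita at each generation.
At generation 1 (Fumio, Yoshiko, Sachiko, Ryo, Kenji) there are 5 shares of (1)/5 = 1/5 each.
Living: Fumio, Sachiko, and Kenji — each takes 1/5.
Deceased: Yoshiko and Ryo. Their combined 2/5 is pooled and carried to generation 2.
At generation 2 (Midori, Noboru, Emiko, Yori, Haruki, Takeshi, Isamu, Junko) there are 8 shares of (2/5)/8 = 1/20 each.
Living: Midori, Noboru, Emiko, Yori, Haruki, Takeshi, Isamu, and Junko — each takes 1/20.

Emiko 1/20; Fumio 1/5; Haruki 1/20; Isamu 1/20; Junko 1/20; Kenji 1/5; Midori 1/20; Noboru 1/20; Sachiko 1/5; Takeshi 1/20; Yori 1/20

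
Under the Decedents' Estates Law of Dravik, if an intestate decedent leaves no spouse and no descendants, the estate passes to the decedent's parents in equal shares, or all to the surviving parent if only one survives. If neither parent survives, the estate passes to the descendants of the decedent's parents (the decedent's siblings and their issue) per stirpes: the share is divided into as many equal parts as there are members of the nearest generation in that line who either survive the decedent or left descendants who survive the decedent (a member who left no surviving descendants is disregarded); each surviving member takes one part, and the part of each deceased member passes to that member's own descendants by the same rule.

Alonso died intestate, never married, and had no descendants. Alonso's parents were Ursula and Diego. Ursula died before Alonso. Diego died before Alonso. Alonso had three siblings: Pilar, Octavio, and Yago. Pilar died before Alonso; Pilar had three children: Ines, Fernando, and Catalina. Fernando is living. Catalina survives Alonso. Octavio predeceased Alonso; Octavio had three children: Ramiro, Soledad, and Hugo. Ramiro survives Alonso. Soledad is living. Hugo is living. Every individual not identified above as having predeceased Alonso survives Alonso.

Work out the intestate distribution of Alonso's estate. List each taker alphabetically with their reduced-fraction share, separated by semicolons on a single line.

Catalina 1/9; Fernando 1/9; Hugo 1/9; Ines 1/9; Ramiro 1/9; Soledad 1/9; Yago 1/3

Neither parent survives and there are no descendants, so the estate passes to Alonso's siblings and their issue per stirpes.
The estate is divided into 3 equal shares of 1/3 among Pilar, Octavio, Yago.
Pilar predeceased; the 1/3 allotted to Pilar's branch passes to Pilar's issue by representation.
The 1/3 is divided into 3 equal shares of 1/9 among Ines, Fernando, Catalina.
Ines is living and takes 1/9.
Fernando is living and takes 1/9.
Catalina is living and takes 1/9.
Octavio predeceased; the 1/3 allotted to Octavio's branch passes to Octavio's issue by representation.
The 1/3 is divided into 3 equal shares of 1/9 among Ramiro, Soledad, Hugo.
Ramiro is living and takes 1/9.
Soledad is living and takes 1/9.
Hugo is living and takes 1/9.
Yago is living and takes 1/3.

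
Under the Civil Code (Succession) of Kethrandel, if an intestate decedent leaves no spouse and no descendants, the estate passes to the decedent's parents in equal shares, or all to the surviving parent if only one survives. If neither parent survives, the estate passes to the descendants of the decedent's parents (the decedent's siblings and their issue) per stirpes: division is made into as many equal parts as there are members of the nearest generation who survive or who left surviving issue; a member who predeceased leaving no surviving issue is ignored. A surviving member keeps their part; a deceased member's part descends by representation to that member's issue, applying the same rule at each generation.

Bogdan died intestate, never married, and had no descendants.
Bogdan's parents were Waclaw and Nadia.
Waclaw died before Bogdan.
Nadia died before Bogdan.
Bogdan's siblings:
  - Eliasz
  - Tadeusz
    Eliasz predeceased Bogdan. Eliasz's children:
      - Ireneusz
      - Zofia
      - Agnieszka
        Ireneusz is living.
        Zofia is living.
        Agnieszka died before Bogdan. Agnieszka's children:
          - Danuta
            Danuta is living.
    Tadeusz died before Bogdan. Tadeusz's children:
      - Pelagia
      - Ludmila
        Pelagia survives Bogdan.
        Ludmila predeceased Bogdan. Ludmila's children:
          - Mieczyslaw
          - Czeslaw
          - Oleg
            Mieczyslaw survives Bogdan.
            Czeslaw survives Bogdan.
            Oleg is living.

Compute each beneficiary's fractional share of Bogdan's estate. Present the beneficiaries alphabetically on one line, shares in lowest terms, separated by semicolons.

Neither parent survives and there are no descendants, so the estate passes to Bogdan's siblings and their issue per stirpes.
The estate is divided into 2 equal shares of 1/2 among Eliasz, Tadeusz.
Eliasz predeceased; the 1/2 allotted to Eliasz's branch passes to Eliasz's issue by representation.
The 1/2 is divided into 3 equal shares of 1/6 among Ireneusz, Zofia, Agnieszka.
Ireneusz is living and takes 1/6.
Zofia is living and takes 1/6.
Agnieszka predeceased; the 1/6 allotted to Agnieszka's branch passes to Agnieszka's issue by representation.
Danuta is the sole taker at this level and receives the full 1/6.
Tadeusz predeceased; the 1/2 allotted to Tadeusz's branch passes to Tadeusz's issue by representation.
The 1/2 is divided into 2 equal shares of 1/4 among Pelagia, Ludmila.
Pelagia is living and takes 1/4.
Ludmila predeceased; the 1/4 allotted to Ludmila's branch passes to Ludmila's issue by representation.
The 1/4 is divided into 3 equal shares of 1/12 among Mieczyslaw, Czeslaw, Oleg.
Mieczyslaw is living and takes 1/12.
Czeslaw is living and takes 1/12.
Oleg is living and takes 1/12.

Czeslaw 1/12; Danuta 1/6; Ireneusz 1/6; Mieczyslaw 1/12; Oleg 1/12; Pelagia 1/4; Zofia 1/6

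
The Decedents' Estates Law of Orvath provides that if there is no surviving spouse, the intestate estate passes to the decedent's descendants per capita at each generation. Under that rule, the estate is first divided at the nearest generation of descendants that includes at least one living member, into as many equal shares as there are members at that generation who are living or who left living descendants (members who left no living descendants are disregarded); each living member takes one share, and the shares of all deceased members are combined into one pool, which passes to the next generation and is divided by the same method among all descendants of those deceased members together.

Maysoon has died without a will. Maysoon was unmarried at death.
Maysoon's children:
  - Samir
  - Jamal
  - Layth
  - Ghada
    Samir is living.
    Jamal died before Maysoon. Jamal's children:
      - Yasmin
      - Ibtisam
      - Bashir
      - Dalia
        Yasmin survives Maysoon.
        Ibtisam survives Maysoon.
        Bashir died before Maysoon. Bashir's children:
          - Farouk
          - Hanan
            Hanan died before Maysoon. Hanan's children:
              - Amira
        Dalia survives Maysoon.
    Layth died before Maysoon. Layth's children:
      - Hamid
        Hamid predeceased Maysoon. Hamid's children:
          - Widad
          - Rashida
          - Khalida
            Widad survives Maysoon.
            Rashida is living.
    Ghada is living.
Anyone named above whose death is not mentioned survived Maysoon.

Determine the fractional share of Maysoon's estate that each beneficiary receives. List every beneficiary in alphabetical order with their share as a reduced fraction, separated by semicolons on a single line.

Amira 1/25; Dalia 1/10; Farouk 1/25; Ghada 1/4; Ibtisam 1/10; Khalida 1/25; Rashida 1/25; Samir 1/4; Widad 1/25; Yasmin 1/10

There is no surviving spouse, so the entire estate passes to Maysoon's descendants per capita at each generation.
At generation 1 (Samir, Jamal, Layth, Ghada) there are 4 shares of (1)/4 = 1/4 each.
Living: Samir and Ghada — each takes 1/4.
Deceased: Jamal and Layth. Their combined 1/2 is pooled and carried to generation 2.
At generation 2 (Yasmin, Ibtisam, Bashir, Dalia, Hamid) there are 5 shares of (1/2)/5 = 1/10 each.
Living: Yasmin, Ibtisam, and Dalia — each takes 1/10.
Deceased: Bashir and Hamid. Their combined 1/5 is pooled and carried to generation 3.
At generation 3 (Farouk, Hanan, Widad, Rashida, Khalida) there are 5 shares of (1/5)/5 = 1/25 each.
Living: Farouk, Widad, Rashida, and Khalida — each takes 1/25.
Deceased: Hanan. That 1/25 share is carried to generation 4.
At generation 4 (Amira) there are 1 shares of (1/25)/1 = 1/25 each.
Living: Amira — each takes 1/25.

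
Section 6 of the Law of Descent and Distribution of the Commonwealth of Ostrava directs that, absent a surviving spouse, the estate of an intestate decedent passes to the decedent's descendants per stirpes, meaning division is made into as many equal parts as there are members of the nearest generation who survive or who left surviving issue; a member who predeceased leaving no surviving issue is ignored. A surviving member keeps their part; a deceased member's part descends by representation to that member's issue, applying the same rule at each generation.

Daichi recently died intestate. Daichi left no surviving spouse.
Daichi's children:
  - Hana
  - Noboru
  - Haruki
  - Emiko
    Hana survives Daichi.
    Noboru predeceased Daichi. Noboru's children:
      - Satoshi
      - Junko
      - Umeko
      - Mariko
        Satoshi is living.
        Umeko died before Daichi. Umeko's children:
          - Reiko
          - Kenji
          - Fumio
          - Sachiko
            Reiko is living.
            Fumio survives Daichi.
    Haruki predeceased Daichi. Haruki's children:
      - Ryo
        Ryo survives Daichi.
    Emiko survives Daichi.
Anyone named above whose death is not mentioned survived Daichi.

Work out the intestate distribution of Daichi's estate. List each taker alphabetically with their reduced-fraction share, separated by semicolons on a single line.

Emiko 1/4; Fumio 1/64; Hana 1/4; Junko 1/16; Kenji 1/64; Mariko 1/16; Reiko 1/64; Ryo 1/4; Sachiko 1/64; Satoshi 1/16

There is no surviving spouse, so the entire estate passes to Daichi's descendants per stirpes.
The estate is divided into 4 equal shares of 1/4 among Hana, Noboru, Haruki, Emiko.
Hana is living and takes 1/4.
Noboru predeceased; the 1/4 allotted to Noboru's branch passes to Noboru's issue by representation.
The 1/4 is divided into 4 equal shares of 1/16 among Satoshi, Junko, Umeko, Mariko.
Satoshi is living and takes 1/16.
Junko is living and takes 1/16.
Umeko predeceased; the 1/16 allotted to Umeko's branch passes to Umeko's issue by representation.
The 1/16 is divided into 4 equal shares of 1/64 among Reiko, Kenji, Fumio, Sachiko.
Reiko is living and takes 1/64.
Kenji is living and takes 1/64.
Fumio is living and takes 1/64.
Sachiko is living and takes 1/64.
Mariko is living and takes 1/16.
Haruki predeceased; the 1/4 allotted to Haruki's branch passes to Haruki's issue by representation.
Ryo is the sole taker at this level and receives the full 1/4.
Emiko is living and takes 1/4.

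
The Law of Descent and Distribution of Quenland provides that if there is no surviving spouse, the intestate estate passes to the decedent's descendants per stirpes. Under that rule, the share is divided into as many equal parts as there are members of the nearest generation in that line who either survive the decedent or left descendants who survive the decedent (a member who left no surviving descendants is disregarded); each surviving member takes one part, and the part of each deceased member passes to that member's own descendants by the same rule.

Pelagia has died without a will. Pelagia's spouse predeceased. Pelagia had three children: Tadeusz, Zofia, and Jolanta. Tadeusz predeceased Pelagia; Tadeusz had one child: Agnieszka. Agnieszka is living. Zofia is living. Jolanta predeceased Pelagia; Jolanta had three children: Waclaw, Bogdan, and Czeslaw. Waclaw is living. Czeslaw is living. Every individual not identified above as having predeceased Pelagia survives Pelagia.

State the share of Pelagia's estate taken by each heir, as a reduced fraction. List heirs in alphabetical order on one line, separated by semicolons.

Agnieszka 1/3; Bogdan 1/9; Czeslaw 1/9; Waclaw 1/9; Zofia 1/3

There is no surviving spouse, so the entire estate passes to Pelagia's descendants per stirpes.
The estate is divided into 3 equal shares of 1/3 among Tadeusz, Zofia, Jolanta.
Tadeusz predeceased; the 1/3 allotted to Tadeusz's branch passes to Tadeusz's issue by representation.
Agnieszka is the sole taker at this level and receives the full 1/3.
Zofia is living and takes 1/3.
Jolanta predeceased; the 1/3 allotted to Jolanta's branch passes to Jolanta's issue by representation.
The 1/3 is divided into 3 equal shares of 1/9 among Waclaw, Bogdan, Czeslaw.
Waclaw is living and takes 1/9.
Bogdan is living and takes 1/9.
Czeslaw is living and takes 1/9.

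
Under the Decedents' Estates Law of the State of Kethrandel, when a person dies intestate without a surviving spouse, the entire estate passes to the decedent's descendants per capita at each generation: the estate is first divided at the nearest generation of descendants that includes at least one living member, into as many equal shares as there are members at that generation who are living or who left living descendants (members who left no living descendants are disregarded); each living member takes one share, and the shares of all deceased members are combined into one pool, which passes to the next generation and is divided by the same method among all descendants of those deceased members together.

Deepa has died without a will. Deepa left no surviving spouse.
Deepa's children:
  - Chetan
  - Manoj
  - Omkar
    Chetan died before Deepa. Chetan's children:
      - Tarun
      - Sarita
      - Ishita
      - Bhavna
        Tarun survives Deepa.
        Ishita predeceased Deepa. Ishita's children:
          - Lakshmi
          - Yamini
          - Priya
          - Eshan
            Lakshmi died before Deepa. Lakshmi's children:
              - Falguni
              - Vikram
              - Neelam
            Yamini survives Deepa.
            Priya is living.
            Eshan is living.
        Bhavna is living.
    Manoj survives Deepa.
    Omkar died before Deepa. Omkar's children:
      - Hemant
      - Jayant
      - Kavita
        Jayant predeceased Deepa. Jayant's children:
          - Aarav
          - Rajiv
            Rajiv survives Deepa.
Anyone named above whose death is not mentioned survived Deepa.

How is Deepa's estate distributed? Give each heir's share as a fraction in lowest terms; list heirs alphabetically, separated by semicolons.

There is no surviving spouse, so the entire estate passes to Deepa's descendants per capita at each generation.
At generation 1 (Chetan, Manoj, Omkar) there are 3 shares of (1)/3 = 1/3 each.
Living: Manoj — each takes 1/3.
Deceased: Chetan and Omkar. Their combined 2/3 is pooled and carried to generation 2.
At generation 2 (Tarun, Sarita, Ishita, Bhavna, Hemant, Jayant, Kavita) there are 7 shares of (2/3)/7 = 2/21 each.
Living: Tarun, Sarita, Bhavna, Hemant, and Kavita — each takes 2/21.
Deceased: Ishita and Jayant. Their combined 4/21 is pooled and carried to generation 3.
At generation 3 (Lakshmi, Yamini, Priya, Eshan, Aarav, Rajiv) there are 6 shares of (4/21)/6 = 2/63 each.
Living: Yamini, Priya, Eshan, Aarav, and Rajiv — each takes 2/63.
Deceased: Lakshmi. That 2/63 share is carried to generation 4.
At generation 4 (Falguni, Vikram, Neelam) there are 3 shares of (2/63)/3 = 2/189 each.
Living: Falguni, Vikram, and Neelam — each takes 2/189.

Aarav 2/63; Bhavna 2/21; Eshan 2/63; Falguni 2/189; Hemant 2/21; Kavita 2/21; Manoj 1/3; Neelam 2/189; Priya 2/63; Rajiv 2/63; Sarita 2/21; Tarun 2/21; Vikram 2/189; Yamini 2/63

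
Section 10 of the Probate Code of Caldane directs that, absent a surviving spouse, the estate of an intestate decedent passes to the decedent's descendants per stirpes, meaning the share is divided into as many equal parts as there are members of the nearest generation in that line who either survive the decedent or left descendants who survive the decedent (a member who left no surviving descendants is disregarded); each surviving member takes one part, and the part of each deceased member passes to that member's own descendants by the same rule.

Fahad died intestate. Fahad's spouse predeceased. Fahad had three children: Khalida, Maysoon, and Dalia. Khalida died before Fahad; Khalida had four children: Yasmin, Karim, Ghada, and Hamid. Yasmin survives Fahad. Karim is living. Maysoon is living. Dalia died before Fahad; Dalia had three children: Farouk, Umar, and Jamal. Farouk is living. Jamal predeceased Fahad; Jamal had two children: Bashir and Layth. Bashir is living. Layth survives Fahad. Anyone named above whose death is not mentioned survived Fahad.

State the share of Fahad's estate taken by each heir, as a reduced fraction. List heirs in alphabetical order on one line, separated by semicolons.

There is no surviving spouse, so the entire estate passes to Fahad's descendants per stirpes.
The estate is divided into 3 equal shares of 1/3 among Khalida, Maysoon, Dalia.
Khalida predeceased; the 1/3 allotted to Khalida's branch passes to Khalida's issue by representation.
The 1/3 is divided into 4 equal shares of 1/12 among Yasmin, Karim, Ghada, Hamid.
Yasmin is living and takes 1/12.
Karim is living and takes 1/12.
Ghada is living and takes 1/12.
Hamid is living and takes 1/12.
Maysoon is living and takes 1/3.
Dalia predeceased; the 1/3 allotted to Dalia's branch passes to Dalia's issue by representation.
The 1/3 is divided into 3 equal shares of 1/9 among Farouk, Umar, Jamal.
Farouk is living and takes 1/9.
Umar is living and takes 1/9.
Jamal predeceased; the 1/9 allotted to Jamal's branch passes to Jamal's issue by representation.
The 1/9 is divided into 2 equal shares of 1/18 among Bashir, Layth.
Bashir is living and takes 1/18.
Layth is living and takes 1/18.

Bashir 1/18; Farouk 1/9; Ghada 1/12; Hamid 1/12; Karim 1/12; Layth 1/18; Maysoon 1/3; Umar 1/9; Yasmin 1/12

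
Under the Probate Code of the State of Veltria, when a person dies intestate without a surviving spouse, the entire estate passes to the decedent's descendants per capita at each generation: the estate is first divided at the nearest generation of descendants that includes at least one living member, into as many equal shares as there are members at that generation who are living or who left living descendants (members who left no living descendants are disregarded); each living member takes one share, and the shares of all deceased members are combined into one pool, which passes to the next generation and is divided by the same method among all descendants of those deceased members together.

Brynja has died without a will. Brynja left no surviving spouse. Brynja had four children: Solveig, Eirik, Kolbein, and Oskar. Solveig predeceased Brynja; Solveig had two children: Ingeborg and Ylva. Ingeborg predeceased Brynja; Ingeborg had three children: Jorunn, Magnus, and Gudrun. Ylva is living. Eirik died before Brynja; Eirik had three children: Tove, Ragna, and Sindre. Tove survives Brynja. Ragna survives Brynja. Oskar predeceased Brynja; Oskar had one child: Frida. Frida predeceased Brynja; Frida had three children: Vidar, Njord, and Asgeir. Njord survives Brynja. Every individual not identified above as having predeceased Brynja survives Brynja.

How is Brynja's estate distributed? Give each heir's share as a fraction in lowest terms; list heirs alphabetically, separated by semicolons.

Asgeir 1/24; Gudrun 1/24; Jorunn 1/24; Kolbein 1/4; Magnus 1/24; Njord 1/24; Ragna 1/8; Sindre 1/8; Tove 1/8; Vidar 1/24; Ylva 1/8

There is no surviving spouse, so the entire estate passes to Brynja's descendants per capita at each generation.
At generation 1 (Solveig, Eirik, Kolbein, Oskar) there are 4 shares of (1)/4 = 1/4 each.
Living: Kolbein — each takes 1/4.
Deceased: Solveig, Eirik, and Oskar. Their combined 3/4 is pooled and carried to generation 2.
At generation 2 (Ingeborg, Ylva, Tove, Ragna, Sindre, Frida) there are 6 shares of (3/4)/6 = 1/8 each.
Living: Ylva, Tove, Ragna, and Sindre — each takes 1/8.
Deceased: Ingeborg and Frida. Their combined 1/4 is pooled and carried to generation 3.
At generation 3 (Jorunn, Magnus, Gudrun, Vidar, Njord, Asgeir) there are 6 shares of (1/4)/6 = 1/24 each.
Living: Jorunn, Magnus, Gudrun, Vidar, Njord, and Asgeir — each takes 1/24.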